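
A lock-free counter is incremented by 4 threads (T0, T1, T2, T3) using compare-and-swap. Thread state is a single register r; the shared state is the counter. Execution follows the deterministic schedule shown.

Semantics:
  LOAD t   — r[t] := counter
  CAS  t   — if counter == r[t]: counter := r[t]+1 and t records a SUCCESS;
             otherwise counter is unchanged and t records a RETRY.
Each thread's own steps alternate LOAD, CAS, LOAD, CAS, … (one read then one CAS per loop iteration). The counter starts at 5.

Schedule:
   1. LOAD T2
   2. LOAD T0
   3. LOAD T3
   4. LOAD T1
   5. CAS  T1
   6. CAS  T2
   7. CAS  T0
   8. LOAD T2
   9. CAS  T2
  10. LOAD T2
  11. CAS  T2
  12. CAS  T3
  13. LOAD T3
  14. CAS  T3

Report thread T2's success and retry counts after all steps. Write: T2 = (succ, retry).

step 1: T2 LOAD ⇒ load; ctr=5 reg=5
step 2: T0 LOAD ⇒ load; ctr=5 reg=5
step 3: T3 LOAD ⇒ load; ctr=5 reg=5
step 4: T1 LOAD ⇒ load; ctr=5 reg=5
step 5: T1 CAS ⇒ ok; ctr=6 reg=5
step 6: T2 CAS ⇒ retry; ctr=6 reg=5
step 7: T0 CAS ⇒ retry; ctr=6 reg=5
step 8: T2 LOAD ⇒ load; ctr=6 reg=6
step 9: T2 CAS ⇒ ok; ctr=7 reg=6
step 10: T2 LOAD ⇒ load; ctr=7 reg=7
step 11: T2 CAS ⇒ ok; ctr=8 reg=7
step 12: T3 CAS ⇒ retry; ctr=8 reg=5
step 13: T3 LOAD ⇒ load; ctr=8 reg=8
step 14: T3 CAS ⇒ ok; ctr=9 reg=8

T2 = (2, 1)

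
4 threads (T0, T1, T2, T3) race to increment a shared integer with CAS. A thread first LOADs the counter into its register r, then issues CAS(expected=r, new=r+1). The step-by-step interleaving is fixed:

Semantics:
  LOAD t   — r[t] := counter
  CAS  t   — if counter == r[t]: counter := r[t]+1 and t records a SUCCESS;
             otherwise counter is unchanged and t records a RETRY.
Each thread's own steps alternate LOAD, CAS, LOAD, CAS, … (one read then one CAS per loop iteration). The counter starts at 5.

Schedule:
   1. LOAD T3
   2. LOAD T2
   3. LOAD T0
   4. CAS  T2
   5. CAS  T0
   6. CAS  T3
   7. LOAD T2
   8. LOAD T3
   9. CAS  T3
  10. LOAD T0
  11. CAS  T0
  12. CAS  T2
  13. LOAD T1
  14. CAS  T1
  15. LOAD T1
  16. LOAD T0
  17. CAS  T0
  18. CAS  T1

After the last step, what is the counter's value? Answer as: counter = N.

counter = 10

1. LOAD T3 → mem=5 r[T3]=5 [LOAD]
2. LOAD T2 → mem=5 r[T2]=5 [LOAD]
3. LOAD T0 → mem=5 r[T0]=5 [LOAD]
4. CAS T2 → mem=6 r[T2]=5 [OK]
5. CAS T0 → mem=6 r[T0]=5 [RETRY]
6. CAS T3 → mem=6 r[T3]=5 [RETRY]
7. LOAD T2 → mem=6 r[T2]=6 [LOAD]
8. LOAD T3 → mem=6 r[T3]=6 [LOAD]
9. CAS T3 → mem=7 r[T3]=6 [OK]
10. LOAD T0 → mem=7 r[T0]=7 [LOAD]
11. CAS T0 → mem=8 r[T0]=7 [OK]
12. CAS T2 → mem=8 r[T2]=6 [RETRY]
13. LOAD T1 → mem=8 r[T1]=8 [LOAD]
14. CAS T1 → mem=9 r[T1]=8 [OK]
15. LOAD T1 → mem=9 r[T1]=9 [LOAD]
16. LOAD T0 → mem=9 r[T0]=9 [LOAD]
17. CAS T0 → mem=10 r[T0]=9 [OK]
18. CAS T1 → mem=10 r[T1]=9 [RETRY]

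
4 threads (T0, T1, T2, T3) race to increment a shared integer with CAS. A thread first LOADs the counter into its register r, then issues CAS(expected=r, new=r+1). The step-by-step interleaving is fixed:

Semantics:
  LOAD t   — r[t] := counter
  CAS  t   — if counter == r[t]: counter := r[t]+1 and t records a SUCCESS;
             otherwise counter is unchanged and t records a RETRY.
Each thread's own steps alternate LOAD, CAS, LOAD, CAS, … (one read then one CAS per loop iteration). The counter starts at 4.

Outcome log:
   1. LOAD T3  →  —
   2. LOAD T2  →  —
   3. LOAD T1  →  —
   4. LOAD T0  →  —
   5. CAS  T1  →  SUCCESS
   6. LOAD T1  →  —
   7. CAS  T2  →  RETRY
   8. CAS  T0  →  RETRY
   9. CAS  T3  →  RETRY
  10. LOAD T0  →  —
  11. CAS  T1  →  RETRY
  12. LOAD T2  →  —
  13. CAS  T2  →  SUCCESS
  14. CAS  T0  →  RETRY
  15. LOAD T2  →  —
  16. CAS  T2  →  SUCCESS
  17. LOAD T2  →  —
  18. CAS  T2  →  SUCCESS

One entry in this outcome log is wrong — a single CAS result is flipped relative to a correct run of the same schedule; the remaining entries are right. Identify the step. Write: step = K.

step = 11

Reference trace:
T3 LOAD — after: cnt=4, r=4 — load
T2 LOAD — after: cnt=4, r=4 — load
T1 LOAD — after: cnt=4, r=4 — load
T0 LOAD — after: cnt=4, r=4 — load
T1 CAS — after: cnt=5, r=4 — ok
T1 LOAD — after: cnt=5, r=5 — load
T2 CAS — after: cnt=5, r=4 — retry
T0 CAS — after: cnt=5, r=4 — retry
T3 CAS — after: cnt=5, r=4 — retry
T0 LOAD — after: cnt=5, r=5 — load
T1 CAS — after: cnt=6, r=5 — ok
T2 LOAD — after: cnt=6, r=6 — load
T2 CAS — after: cnt=7, r=6 — ok
T0 CAS — after: cnt=7, r=5 — retry
T2 LOAD — after: cnt=7, r=7 — load
T2 CAS — after: cnt=8, r=7 — ok
T2 LOAD — after: cnt=8, r=8 — load
T2 CAS — after: cnt=9, r=8 — ok
Flip is step 11.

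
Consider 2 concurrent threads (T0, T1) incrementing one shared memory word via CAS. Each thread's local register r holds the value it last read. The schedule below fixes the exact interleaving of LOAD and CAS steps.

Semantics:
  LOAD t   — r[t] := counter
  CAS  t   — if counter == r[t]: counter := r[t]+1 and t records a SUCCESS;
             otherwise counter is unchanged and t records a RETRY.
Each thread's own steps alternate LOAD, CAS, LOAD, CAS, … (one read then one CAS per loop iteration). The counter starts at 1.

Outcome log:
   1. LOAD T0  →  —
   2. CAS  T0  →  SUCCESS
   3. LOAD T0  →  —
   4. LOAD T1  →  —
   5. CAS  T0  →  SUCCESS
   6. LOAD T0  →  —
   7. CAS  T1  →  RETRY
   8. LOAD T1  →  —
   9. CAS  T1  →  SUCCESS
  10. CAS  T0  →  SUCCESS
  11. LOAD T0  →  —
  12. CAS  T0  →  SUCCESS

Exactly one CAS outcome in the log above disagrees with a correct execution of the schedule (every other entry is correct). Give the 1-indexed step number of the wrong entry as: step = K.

step = 10

Re-executing:
   1) LOAD T0:  M=1  r_T0=1
   2) CAS  T0:  M=2  r_T0=1 ✓
   3) LOAD T0:  M=2  r_T0=2
   4) LOAD T1:  M=2  r_T1=2
   5) CAS  T0:  M=3  r_T0=2 ✓
   6) LOAD T0:  M=3  r_T0=3
   7) CAS  T1:  M=3  r_T1=2 ✗
   8) LOAD T1:  M=3  r_T1=3
   9) CAS  T1:  M=4  r_T1=3 ✓
  10) CAS  T0:  M=4  r_T0=3 ✗
  11) LOAD T0:  M=4  r_T0=4
  12) CAS  T0:  M=5  r_T0=4 ✓
Mismatch at 10.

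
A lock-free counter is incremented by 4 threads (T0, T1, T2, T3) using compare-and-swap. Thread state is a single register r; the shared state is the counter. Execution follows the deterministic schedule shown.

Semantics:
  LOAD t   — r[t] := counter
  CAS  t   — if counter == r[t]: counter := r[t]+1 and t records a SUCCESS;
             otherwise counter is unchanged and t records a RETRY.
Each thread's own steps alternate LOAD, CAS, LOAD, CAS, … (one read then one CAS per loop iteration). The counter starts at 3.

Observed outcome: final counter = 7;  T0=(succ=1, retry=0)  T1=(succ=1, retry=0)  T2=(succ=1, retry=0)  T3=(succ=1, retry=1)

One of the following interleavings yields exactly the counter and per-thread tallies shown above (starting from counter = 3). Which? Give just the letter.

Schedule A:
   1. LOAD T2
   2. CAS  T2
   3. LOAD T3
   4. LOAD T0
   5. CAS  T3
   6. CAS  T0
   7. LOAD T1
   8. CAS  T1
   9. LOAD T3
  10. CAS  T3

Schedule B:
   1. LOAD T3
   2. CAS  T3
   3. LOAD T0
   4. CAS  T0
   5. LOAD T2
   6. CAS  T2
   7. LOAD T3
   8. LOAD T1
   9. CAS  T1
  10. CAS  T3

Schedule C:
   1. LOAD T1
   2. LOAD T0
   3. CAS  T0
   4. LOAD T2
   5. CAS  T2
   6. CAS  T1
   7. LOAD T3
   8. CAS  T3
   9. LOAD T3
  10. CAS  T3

Tracing schedule B:
1. LOAD T3 → mem=3 r[T3]=3 [LOAD]
2. CAS T3 → mem=4 r[T3]=3 [OK]
3. LOAD T0 → mem=4 r[T0]=4 [LOAD]
4. CAS T0 → mem=5 r[T0]=4 [OK]
5. LOAD T2 → mem=5 r[T2]=5 [LOAD]
6. CAS T2 → mem=6 r[T2]=5 [OK]
7. LOAD T3 → mem=6 r[T3]=6 [LOAD]
8. LOAD T1 → mem=6 r[T1]=6 [LOAD]
9. CAS T1 → mem=7 r[T1]=6 [OK]
10. CAS T3 → mem=7 r[T3]=6 [RETRY]

B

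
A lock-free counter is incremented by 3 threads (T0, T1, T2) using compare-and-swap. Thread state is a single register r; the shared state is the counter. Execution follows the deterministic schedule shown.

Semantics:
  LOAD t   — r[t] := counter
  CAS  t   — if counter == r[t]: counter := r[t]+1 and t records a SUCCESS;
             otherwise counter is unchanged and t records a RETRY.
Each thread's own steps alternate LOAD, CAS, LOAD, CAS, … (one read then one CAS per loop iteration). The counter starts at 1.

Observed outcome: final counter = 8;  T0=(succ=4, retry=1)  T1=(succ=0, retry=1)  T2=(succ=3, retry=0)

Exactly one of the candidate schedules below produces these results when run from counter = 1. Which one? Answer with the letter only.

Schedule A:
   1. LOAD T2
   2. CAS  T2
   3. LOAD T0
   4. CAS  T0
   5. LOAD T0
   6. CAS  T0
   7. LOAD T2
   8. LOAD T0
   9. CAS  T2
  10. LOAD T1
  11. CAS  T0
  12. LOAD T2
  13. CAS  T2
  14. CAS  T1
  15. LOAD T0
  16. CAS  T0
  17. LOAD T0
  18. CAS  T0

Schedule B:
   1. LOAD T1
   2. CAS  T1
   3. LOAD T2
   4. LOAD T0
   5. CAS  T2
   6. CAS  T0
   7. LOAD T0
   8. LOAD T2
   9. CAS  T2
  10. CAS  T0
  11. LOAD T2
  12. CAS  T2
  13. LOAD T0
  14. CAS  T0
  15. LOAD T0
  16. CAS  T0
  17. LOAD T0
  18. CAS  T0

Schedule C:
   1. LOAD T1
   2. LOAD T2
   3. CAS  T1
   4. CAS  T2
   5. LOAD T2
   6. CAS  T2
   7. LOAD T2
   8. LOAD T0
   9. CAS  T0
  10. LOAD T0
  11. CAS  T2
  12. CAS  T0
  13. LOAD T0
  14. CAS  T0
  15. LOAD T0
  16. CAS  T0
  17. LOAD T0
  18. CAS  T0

A

Simulating candidate A:
#1 T2 reads 1
#2 T2 CAS(1→2) writes; counter now 2
#3 T0 reads 2
#4 T0 CAS(2→3) writes; counter now 3
#5 T0 reads 3
#6 T0 CAS(3→4) writes; counter now 4
#7 T2 reads 4
#8 T0 reads 4
#9 T2 CAS(4→5) writes; counter now 5
#10 T1 reads 5
#11 T0 CAS(4→5) fails; counter now 5
#12 T2 reads 5
#13 T2 CAS(5→6) writes; counter now 6
#14 T1 CAS(5→6) fails; counter now 6
#15 T0 reads 6
#16 T0 CAS(6→7) writes; counter now 7
#17 T0 reads 7
#18 T0 CAS(7→8) writes; counter now 8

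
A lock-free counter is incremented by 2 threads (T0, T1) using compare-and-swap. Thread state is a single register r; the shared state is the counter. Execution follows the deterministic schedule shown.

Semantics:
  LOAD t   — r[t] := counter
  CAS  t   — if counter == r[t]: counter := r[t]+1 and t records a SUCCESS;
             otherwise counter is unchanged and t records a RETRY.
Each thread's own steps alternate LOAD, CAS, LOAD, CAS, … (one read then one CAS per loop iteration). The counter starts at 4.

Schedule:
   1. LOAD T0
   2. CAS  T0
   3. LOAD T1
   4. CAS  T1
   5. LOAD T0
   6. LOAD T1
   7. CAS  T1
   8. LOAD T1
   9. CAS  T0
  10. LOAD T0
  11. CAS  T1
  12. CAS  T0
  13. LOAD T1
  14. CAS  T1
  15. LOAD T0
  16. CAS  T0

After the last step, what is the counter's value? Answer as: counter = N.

counter = 10

[1] T0.load  rd  (counter 4, T0.r 4)
[2] T0.cas  hit  (counter 5, T0.r 4)
[3] T1.load  rd  (counter 5, T1.r 5)
[4] T1.cas  hit  (counter 6, T1.r 5)
[5] T0.load  rd  (counter 6, T0.r 6)
[6] T1.load  rd  (counter 6, T1.r 6)
[7] T1.cas  hit  (counter 7, T1.r 6)
[8] T1.load  rd  (counter 7, T1.r 7)
[9] T0.cas  miss  (counter 7, T0.r 6)
[10] T0.load  rd  (counter 7, T0.r 7)
[11] T1.cas  hit  (counter 8, T1.r 7)
[12] T0.cas  miss  (counter 8, T0.r 7)
[13] T1.load  rd  (counter 8, T1.r 8)
[14] T1.cas  hit  (counter 9, T1.r 8)
[15] T0.load  rd  (counter 9, T0.r 9)
[16] T0.cas  hit  (counter 10, T0.r 9)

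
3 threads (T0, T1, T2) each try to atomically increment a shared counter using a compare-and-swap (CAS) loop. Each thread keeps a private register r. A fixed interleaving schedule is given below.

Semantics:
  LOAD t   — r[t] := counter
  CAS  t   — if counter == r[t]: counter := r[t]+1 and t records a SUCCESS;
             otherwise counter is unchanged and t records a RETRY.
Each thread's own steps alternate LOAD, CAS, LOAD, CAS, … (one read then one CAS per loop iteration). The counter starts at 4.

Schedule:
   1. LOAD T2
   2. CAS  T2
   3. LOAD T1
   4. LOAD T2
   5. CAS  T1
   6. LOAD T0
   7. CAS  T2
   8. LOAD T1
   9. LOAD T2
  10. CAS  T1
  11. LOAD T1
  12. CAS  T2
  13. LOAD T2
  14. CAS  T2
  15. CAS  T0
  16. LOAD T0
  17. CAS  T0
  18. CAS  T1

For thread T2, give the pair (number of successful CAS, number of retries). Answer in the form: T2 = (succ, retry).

T2 = (2, 2)

1. LOAD T2 → mem=4 r[T2]=4 [LOAD]
2. CAS T2 → mem=5 r[T2]=4 [OK]
3. LOAD T1 → mem=5 r[T1]=5 [LOAD]
4. LOAD T2 → mem=5 r[T2]=5 [LOAD]
5. CAS T1 → mem=6 r[T1]=5 [OK]
6. LOAD T0 → mem=6 r[T0]=6 [LOAD]
7. CAS T2 → mem=6 r[T2]=5 [RETRY]
8. LOAD T1 → mem=6 r[T1]=6 [LOAD]
9. LOAD T2 → mem=6 r[T2]=6 [LOAD]
10. CAS T1 → mem=7 r[T1]=6 [OK]
11. LOAD T1 → mem=7 r[T1]=7 [LOAD]
12. CAS T2 → mem=7 r[T2]=6 [RETRY]
13. LOAD T2 → mem=7 r[T2]=7 [LOAD]
14. CAS T2 → mem=8 r[T2]=7 [OK]
15. CAS T0 → mem=8 r[T0]=6 [RETRY]
16. LOAD T0 → mem=8 r[T0]=8 [LOAD]
17. CAS T0 → mem=9 r[T0]=8 [OK]
18. CAS T1 → mem=9 r[T1]=7 [RETRY]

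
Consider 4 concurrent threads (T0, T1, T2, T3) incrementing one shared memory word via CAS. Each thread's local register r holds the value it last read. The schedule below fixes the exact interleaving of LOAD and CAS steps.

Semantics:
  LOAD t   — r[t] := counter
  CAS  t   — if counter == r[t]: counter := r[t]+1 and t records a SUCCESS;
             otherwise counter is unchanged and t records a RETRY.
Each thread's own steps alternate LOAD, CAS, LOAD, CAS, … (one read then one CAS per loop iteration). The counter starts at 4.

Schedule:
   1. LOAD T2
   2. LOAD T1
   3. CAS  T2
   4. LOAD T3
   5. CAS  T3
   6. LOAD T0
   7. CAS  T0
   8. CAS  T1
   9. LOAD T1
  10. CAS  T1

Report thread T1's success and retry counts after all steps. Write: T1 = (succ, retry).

   1) LOAD T2:  M=4  r_T2=4
   2) LOAD T1:  M=4  r_T1=4
   3) CAS  T2:  M=5  r_T2=4 ✓
   4) LOAD T3:  M=5  r_T3=5
   5) CAS  T3:  M=6  r_T3=5 ✓
   6) LOAD T0:  M=6  r_T0=6
   7) CAS  T0:  M=7  r_T0=6 ✓
   8) CAS  T1:  M=7  r_T1=4 ✗
   9) LOAD T1:  M=7  r_T1=7
  10) CAS  T1:  M=8  r_T1=7 ✓

T1 = (1, 1)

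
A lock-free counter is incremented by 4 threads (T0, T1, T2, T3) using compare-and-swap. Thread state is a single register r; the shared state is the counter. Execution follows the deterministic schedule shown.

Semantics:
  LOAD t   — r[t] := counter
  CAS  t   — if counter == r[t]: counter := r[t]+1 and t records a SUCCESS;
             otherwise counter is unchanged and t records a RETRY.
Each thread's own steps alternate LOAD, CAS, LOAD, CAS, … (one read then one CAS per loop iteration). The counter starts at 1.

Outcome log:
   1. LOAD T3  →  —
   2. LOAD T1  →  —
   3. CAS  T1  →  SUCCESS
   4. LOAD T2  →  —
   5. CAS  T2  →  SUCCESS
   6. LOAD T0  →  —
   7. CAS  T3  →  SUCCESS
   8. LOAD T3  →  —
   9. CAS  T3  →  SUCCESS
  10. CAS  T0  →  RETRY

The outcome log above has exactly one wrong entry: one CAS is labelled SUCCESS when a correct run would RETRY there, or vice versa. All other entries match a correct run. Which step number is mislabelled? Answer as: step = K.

step = 7

Correct run:
T3 LOAD — after: cnt=1, r=1 — load
T1 LOAD — after: cnt=1, r=1 — load
T1 CAS — after: cnt=2, r=1 — ok
T2 LOAD — after: cnt=2, r=2 — load
T2 CAS — after: cnt=3, r=2 — ok
T0 LOAD — after: cnt=3, r=3 — load
T3 CAS — after: cnt=3, r=1 — retry
T3 LOAD — after: cnt=3, r=3 — load
T3 CAS — after: cnt=4, r=3 — ok
T0 CAS — after: cnt=4, r=3 — retry
Flip is step 7.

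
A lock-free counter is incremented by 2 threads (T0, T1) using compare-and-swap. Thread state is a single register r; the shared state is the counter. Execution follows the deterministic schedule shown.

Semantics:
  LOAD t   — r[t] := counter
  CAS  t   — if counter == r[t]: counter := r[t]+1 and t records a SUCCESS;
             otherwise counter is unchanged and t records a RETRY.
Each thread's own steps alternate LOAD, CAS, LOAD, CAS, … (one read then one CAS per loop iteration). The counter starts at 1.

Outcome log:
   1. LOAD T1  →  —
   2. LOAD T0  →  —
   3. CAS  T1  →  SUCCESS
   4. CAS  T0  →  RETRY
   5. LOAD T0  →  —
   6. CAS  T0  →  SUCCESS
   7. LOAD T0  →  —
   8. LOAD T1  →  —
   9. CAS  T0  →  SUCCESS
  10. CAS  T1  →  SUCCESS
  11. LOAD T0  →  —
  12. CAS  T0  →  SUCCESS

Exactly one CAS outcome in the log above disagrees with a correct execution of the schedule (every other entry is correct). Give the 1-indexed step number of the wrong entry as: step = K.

step = 10

Reference trace:
T1 LOAD — after: cnt=1, r=1 — load
T0 LOAD — after: cnt=1, r=1 — load
T1 CAS — after: cnt=2, r=1 — ok
T0 CAS — after: cnt=2, r=1 — retry
T0 LOAD — after: cnt=2, r=2 — load
T0 CAS — after: cnt=3, r=2 — ok
T0 LOAD — after: cnt=3, r=3 — load
T1 LOAD — after: cnt=3, r=3 — load
T0 CAS — after: cnt=4, r=3 — ok
T1 CAS — after: cnt=4, r=3 — retry
T0 LOAD — after: cnt=4, r=4 — load
T0 CAS — after: cnt=5, r=4 — ok
Flip is step 10.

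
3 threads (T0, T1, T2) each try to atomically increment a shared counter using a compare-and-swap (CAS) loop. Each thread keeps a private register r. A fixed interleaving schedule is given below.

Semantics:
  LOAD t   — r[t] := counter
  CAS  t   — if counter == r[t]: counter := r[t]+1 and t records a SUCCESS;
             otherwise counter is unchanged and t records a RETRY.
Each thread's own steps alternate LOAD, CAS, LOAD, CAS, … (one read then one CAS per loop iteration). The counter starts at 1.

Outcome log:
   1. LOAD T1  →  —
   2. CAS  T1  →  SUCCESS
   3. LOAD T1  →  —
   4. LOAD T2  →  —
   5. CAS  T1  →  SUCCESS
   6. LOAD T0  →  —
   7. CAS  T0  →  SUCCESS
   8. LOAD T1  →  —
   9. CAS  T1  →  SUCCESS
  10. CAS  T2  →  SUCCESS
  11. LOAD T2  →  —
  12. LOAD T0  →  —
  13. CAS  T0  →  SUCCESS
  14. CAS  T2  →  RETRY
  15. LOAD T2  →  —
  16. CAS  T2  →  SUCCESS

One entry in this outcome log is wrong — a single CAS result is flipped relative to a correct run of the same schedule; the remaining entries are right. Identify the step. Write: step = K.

Reference trace:
step 1: T1 LOAD ⇒ load; ctr=1 reg=1
step 2: T1 CAS ⇒ ok; ctr=2 reg=1
step 3: T1 LOAD ⇒ load; ctr=2 reg=2
step 4: T2 LOAD ⇒ load; ctr=2 reg=2
step 5: T1 CAS ⇒ ok; ctr=3 reg=2
step 6: T0 LOAD ⇒ load; ctr=3 reg=3
step 7: T0 CAS ⇒ ok; ctr=4 reg=3
step 8: T1 LOAD ⇒ load; ctr=4 reg=4
step 9: T1 CAS ⇒ ok; ctr=5 reg=4
step 10: T2 CAS ⇒ retry; ctr=5 reg=2
step 11: T2 LOAD ⇒ load; ctr=5 reg=5
step 12: T0 LOAD ⇒ load; ctr=5 reg=5
step 13: T0 CAS ⇒ ok; ctr=6 reg=5
step 14: T2 CAS ⇒ retry; ctr=6 reg=5
step 15: T2 LOAD ⇒ load; ctr=6 reg=6
step 16: T2 CAS ⇒ ok; ctr=7 reg=6
Mismatch at 10.

step = 10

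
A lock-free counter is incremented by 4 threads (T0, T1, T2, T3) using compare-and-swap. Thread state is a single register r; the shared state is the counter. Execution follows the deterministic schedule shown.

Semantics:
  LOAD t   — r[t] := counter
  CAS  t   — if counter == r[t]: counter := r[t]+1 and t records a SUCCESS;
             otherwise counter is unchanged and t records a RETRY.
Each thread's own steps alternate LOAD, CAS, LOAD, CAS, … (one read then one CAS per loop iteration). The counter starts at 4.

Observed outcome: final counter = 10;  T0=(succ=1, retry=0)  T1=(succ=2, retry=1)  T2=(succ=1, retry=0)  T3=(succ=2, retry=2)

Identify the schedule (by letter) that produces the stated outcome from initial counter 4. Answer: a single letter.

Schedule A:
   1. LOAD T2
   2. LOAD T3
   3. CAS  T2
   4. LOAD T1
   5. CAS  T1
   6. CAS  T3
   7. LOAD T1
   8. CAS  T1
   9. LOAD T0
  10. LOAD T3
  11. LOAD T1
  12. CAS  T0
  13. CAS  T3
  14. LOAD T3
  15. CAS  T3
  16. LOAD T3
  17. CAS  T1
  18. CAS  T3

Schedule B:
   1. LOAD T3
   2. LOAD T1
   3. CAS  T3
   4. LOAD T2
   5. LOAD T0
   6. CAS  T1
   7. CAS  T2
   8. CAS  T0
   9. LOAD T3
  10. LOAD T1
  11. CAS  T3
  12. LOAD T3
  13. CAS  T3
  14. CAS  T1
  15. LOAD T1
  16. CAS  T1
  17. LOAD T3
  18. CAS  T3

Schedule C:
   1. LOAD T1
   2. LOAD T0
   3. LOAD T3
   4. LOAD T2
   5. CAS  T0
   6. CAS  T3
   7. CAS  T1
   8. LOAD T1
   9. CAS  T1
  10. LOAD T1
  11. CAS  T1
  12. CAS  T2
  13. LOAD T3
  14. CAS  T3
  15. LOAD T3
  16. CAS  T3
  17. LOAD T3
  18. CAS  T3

A

Tracing schedule A:
   1) LOAD T2:  M=4  r_T2=4
   2) LOAD T3:  M=4  r_T3=4
   3) CAS  T2:  M=5  r_T2=4 ✓
   4) LOAD T1:  M=5  r_T1=5
   5) CAS  T1:  M=6  r_T1=5 ✓
   6) CAS  T3:  M=6  r_T3=4 ✗
   7) LOAD T1:  M=6  r_T1=6
   8) CAS  T1:  M=7  r_T1=6 ✓
   9) LOAD T0:  M=7  r_T0=7
  10) LOAD T3:  M=7  r_T3=7
  11) LOAD T1:  M=7  r_T1=7
  12) CAS  T0:  M=8  r_T0=7 ✓
  13) CAS  T3:  M=8  r_T3=7 ✗
  14) LOAD T3:  M=8  r_T3=8
  15) CAS  T3:  M=9  r_T3=8 ✓
  16) LOAD T3:  M=9  r_T3=9
  17) CAS  T1:  M=9  r_T1=7 ✗
  18) CAS  T3:  M=10  r_T3=9 ✓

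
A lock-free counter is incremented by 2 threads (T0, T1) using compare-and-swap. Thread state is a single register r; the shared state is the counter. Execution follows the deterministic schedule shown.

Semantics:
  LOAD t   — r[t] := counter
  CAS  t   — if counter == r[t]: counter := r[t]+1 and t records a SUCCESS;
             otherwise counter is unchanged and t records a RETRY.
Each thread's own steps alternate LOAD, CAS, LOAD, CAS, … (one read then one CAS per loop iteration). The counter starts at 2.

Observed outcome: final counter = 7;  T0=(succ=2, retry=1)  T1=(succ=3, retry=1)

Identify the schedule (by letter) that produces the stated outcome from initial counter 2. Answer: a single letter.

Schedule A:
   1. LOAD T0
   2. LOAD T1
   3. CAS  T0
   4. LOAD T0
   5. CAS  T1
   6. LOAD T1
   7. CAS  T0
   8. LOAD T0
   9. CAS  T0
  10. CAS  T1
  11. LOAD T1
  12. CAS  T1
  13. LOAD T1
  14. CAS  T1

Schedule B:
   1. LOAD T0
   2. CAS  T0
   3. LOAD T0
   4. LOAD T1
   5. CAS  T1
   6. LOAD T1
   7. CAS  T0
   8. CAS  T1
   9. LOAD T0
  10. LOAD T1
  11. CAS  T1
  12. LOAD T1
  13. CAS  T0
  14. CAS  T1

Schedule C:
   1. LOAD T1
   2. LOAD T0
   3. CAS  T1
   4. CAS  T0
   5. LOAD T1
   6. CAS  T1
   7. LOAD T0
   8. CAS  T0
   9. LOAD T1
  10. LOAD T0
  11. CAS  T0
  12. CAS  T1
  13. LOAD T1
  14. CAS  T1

C

Run C:
step 1: T1 LOAD ⇒ load; ctr=2 reg=2
step 2: T0 LOAD ⇒ load; ctr=2 reg=2
step 3: T1 CAS ⇒ ok; ctr=3 reg=2
step 4: T0 CAS ⇒ retry; ctr=3 reg=2
step 5: T1 LOAD ⇒ load; ctr=3 reg=3
step 6: T1 CAS ⇒ ok; ctr=4 reg=3
step 7: T0 LOAD ⇒ load; ctr=4 reg=4
step 8: T0 CAS ⇒ ok; ctr=5 reg=4
step 9: T1 LOAD ⇒ load; ctr=5 reg=5
step 10: T0 LOAD ⇒ load; ctr=5 reg=5
step 11: T0 CAS ⇒ ok; ctr=6 reg=5
step 12: T1 CAS ⇒ retry; ctr=6 reg=5
step 13: T1 LOAD ⇒ load; ctr=6 reg=6
step 14: T1 CAS ⇒ ok; ctr=7 reg=6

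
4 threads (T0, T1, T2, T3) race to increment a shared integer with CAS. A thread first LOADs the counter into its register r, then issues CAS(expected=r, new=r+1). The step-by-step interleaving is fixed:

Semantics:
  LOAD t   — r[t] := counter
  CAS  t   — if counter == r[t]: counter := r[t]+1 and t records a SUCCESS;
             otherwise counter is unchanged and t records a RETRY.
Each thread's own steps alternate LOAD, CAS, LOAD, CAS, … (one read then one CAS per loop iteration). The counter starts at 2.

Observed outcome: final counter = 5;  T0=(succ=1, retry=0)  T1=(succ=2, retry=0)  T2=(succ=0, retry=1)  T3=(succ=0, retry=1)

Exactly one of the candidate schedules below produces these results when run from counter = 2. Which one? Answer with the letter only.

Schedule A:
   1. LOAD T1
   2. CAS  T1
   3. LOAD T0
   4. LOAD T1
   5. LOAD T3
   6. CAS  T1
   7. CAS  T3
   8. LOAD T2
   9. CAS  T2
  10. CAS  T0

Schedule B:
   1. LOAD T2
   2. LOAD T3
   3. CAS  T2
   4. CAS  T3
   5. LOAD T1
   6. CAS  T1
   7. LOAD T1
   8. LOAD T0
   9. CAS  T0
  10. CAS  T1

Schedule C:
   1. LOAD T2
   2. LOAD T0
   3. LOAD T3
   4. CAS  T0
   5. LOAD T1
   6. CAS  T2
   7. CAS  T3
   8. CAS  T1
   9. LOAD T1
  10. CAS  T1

C

Run C:
[1] T2.load  rd  (counter 2, T2.r 2)
[2] T0.load  rd  (counter 2, T0.r 2)
[3] T3.load  rd  (counter 2, T3.r 2)
[4] T0.cas  hit  (counter 3, T0.r 2)
[5] T1.load  rd  (counter 3, T1.r 3)
[6] T2.cas  miss  (counter 3, T2.r 2)
[7] T3.cas  miss  (counter 3, T3.r 2)
[8] T1.cas  hit  (counter 4, T1.r 3)
[9] T1.load  rd  (counter 4, T1.r 4)
[10] T1.cas  hit  (counter 5, T1.r 4)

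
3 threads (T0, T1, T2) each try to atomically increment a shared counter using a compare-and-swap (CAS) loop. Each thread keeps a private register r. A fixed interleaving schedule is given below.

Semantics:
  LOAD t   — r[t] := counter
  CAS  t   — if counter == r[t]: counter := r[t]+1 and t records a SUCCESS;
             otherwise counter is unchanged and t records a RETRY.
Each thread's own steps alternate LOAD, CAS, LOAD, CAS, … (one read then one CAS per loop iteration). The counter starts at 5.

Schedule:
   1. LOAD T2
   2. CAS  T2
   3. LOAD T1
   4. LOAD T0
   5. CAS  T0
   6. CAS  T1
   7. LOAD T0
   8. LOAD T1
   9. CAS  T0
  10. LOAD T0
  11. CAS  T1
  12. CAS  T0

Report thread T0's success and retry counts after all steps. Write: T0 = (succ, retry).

T0 = (3, 0)

step 1: T2 LOAD ⇒ load; ctr=5 reg=5
step 2: T2 CAS ⇒ ok; ctr=6 reg=5
step 3: T1 LOAD ⇒ load; ctr=6 reg=6
step 4: T0 LOAD ⇒ load; ctr=6 reg=6
step 5: T0 CAS ⇒ ok; ctr=7 reg=6
step 6: T1 CAS ⇒ retry; ctr=7 reg=6
step 7: T0 LOAD ⇒ load; ctr=7 reg=7
step 8: T1 LOAD ⇒ load; ctr=7 reg=7
step 9: T0 CAS ⇒ ok; ctr=8 reg=7
step 10: T0 LOAD ⇒ load; ctr=8 reg=8
step 11: T1 CAS ⇒ retry; ctr=8 reg=7
step 12: T0 CAS ⇒ ok; ctr=9 reg=8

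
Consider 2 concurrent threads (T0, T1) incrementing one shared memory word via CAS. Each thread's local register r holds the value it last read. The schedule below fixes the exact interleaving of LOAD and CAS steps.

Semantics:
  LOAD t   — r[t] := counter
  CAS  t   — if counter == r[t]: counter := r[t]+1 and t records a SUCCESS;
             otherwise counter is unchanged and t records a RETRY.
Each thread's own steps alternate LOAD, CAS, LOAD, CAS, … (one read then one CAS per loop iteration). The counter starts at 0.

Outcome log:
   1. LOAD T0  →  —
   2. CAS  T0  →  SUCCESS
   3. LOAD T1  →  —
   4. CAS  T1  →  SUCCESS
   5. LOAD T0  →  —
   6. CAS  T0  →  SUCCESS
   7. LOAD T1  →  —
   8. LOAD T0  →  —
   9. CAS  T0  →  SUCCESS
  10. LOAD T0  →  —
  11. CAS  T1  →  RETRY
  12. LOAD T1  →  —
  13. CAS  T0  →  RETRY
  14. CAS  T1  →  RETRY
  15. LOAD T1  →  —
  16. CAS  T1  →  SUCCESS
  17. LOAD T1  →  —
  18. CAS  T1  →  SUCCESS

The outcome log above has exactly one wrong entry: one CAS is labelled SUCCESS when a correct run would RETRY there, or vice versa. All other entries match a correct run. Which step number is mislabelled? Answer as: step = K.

step = 13

Re-executing:
T0 LOAD — after: cnt=0, r=0 — load
T0 CAS — after: cnt=1, r=0 — ok
T1 LOAD — after: cnt=1, r=1 — load
T1 CAS — after: cnt=2, r=1 — ok
T0 LOAD — after: cnt=2, r=2 — load
T0 CAS — after: cnt=3, r=2 — ok
T1 LOAD — after: cnt=3, r=3 — load
T0 LOAD — after: cnt=3, r=3 — load
T0 CAS — after: cnt=4, r=3 — ok
T0 LOAD — after: cnt=4, r=4 — load
T1 CAS — after: cnt=4, r=3 — retry
T1 LOAD — after: cnt=4, r=4 — load
T0 CAS — after: cnt=5, r=4 — ok
T1 CAS — after: cnt=5, r=4 — retry
T1 LOAD — after: cnt=5, r=5 — load
T1 CAS — after: cnt=6, r=5 — ok
T1 LOAD — after: cnt=6, r=6 — load
T1 CAS — after: cnt=7, r=6 — ok
Log disagrees first at step 13.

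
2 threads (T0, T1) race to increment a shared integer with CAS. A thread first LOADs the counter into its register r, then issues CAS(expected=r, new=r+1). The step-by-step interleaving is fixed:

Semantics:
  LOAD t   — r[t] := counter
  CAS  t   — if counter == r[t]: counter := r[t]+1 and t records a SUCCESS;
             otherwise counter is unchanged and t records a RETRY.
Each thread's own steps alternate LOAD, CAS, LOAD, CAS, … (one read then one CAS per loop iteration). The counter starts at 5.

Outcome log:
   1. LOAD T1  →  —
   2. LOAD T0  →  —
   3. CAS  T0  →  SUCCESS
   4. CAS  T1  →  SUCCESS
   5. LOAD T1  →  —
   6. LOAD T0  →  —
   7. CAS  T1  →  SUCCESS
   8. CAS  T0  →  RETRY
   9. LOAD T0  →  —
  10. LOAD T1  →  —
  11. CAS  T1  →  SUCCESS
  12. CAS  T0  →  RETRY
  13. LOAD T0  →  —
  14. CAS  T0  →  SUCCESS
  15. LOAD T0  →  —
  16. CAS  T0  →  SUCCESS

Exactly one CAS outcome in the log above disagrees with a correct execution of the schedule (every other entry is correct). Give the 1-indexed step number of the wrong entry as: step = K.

Re-executing:
#1 T1 reads 5
#2 T0 reads 5
#3 T0 CAS(5→6) writes; counter now 6
#4 T1 CAS(5→6) fails; counter now 6
#5 T1 reads 6
#6 T0 reads 6
#7 T1 CAS(6→7) writes; counter now 7
#8 T0 CAS(6→7) fails; counter now 7
#9 T0 reads 7
#10 T1 reads 7
#11 T1 CAS(7→8) writes; counter now 8
#12 T0 CAS(7→8) fails; counter now 8
#13 T0 reads 8
#14 T0 CAS(8→9) writes; counter now 9
#15 T0 reads 9
#16 T0 CAS(9→10) writes; counter now 10
Mismatch at 4.

step = 4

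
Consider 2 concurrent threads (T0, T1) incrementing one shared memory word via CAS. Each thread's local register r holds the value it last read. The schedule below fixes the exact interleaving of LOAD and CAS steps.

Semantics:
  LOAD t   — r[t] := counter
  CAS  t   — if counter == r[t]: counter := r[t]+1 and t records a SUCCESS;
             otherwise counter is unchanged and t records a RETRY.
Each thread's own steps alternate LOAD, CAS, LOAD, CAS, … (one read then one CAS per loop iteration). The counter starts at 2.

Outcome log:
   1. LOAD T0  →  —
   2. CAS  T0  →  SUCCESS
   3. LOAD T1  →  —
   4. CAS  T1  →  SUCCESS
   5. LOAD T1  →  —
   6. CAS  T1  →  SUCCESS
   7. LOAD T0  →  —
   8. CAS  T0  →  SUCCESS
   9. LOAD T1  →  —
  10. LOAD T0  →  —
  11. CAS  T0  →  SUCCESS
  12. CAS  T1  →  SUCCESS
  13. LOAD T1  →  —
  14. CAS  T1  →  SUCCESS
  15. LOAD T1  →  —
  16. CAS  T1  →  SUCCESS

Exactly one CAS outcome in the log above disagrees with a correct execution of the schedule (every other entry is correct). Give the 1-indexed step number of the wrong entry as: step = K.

step = 12

Reference trace:
1. LOAD T0 → mem=2 r[T0]=2 [LOAD]
2. CAS T0 → mem=3 r[T0]=2 [OK]
3. LOAD T1 → mem=3 r[T1]=3 [LOAD]
4. CAS T1 → mem=4 r[T1]=3 [OK]
5. LOAD T1 → mem=4 r[T1]=4 [LOAD]
6. CAS T1 → mem=5 r[T1]=4 [OK]
7. LOAD T0 → mem=5 r[T0]=5 [LOAD]
8. CAS T0 → mem=6 r[T0]=5 [OK]
9. LOAD T1 → mem=6 r[T1]=6 [LOAD]
10. LOAD T0 → mem=6 r[T0]=6 [LOAD]
11. CAS T0 → mem=7 r[T0]=6 [OK]
12. CAS T1 → mem=7 r[T1]=6 [RETRY]
13. LOAD T1 → mem=7 r[T1]=7 [LOAD]
14. CAS T1 → mem=8 r[T1]=7 [OK]
15. LOAD T1 → mem=8 r[T1]=8 [LOAD]
16. CAS T1 → mem=9 r[T1]=8 [OK]
Flip is step 12.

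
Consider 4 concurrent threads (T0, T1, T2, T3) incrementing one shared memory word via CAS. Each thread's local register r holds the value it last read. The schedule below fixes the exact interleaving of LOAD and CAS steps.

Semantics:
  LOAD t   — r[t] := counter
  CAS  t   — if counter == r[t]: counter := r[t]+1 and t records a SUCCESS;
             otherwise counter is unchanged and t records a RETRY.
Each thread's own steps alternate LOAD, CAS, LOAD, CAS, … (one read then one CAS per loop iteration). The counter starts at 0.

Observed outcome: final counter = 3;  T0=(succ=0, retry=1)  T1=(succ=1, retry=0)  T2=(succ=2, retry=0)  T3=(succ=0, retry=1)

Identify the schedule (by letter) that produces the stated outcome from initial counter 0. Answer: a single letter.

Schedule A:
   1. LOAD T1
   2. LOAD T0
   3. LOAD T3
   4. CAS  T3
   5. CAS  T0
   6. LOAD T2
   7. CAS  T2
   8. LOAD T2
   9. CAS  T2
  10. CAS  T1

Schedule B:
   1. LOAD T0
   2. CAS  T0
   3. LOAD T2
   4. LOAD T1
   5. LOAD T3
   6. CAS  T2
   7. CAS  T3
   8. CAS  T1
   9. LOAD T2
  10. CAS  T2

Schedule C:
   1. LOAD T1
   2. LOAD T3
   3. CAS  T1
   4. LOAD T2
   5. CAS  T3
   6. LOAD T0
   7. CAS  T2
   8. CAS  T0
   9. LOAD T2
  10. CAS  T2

C

Tracing schedule C:
[1] T1.load  rd  (counter 0, T1.r 0)
[2] T3.load  rd  (counter 0, T3.r 0)
[3] T1.cas  hit  (counter 1, T1.r 0)
[4] T2.load  rd  (counter 1, T2.r 1)
[5] T3.cas  miss  (counter 1, T3.r 0)
[6] T0.load  rd  (counter 1, T0.r 1)
[7] T2.cas  hit  (counter 2, T2.r 1)
[8] T0.cas  miss  (counter 2, T0.r 1)
[9] T2.load  rd  (counter 2, T2.r 2)
[10] T2.cas  hit  (counter 3, T2.r 2)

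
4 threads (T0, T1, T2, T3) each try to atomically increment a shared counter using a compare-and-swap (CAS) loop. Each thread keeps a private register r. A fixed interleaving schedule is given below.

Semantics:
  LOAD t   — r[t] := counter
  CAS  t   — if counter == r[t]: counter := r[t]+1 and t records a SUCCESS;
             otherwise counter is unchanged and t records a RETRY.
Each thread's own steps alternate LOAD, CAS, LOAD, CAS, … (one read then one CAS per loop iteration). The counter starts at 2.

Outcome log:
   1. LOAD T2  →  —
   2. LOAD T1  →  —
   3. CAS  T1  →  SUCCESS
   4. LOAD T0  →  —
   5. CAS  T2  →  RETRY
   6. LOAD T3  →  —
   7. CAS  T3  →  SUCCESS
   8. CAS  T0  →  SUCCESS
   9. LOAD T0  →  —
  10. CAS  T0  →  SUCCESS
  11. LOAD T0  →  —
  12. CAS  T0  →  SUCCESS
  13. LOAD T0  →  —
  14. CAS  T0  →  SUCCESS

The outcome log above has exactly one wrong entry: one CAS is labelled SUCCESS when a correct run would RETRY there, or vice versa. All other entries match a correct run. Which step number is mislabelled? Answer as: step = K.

Re-executing:
[1] T2.load  rd  (counter 2, T2.r 2)
[2] T1.load  rd  (counter 2, T1.r 2)
[3] T1.cas  hit  (counter 3, T1.r 2)
[4] T0.load  rd  (counter 3, T0.r 3)
[5] T2.cas  miss  (counter 3, T2.r 2)
[6] T3.load  rd  (counter 3, T3.r 3)
[7] T3.cas  hit  (counter 4, T3.r 3)
[8] T0.cas  miss  (counter 4, T0.r 3)
[9] T0.load  rd  (counter 4, T0.r 4)
[10] T0.cas  hit  (counter 5, T0.r 4)
[11] T0.load  rd  (counter 5, T0.r 5)
[12] T0.cas  hit  (counter 6, T0.r 5)
[13] T0.load  rd  (counter 6, T0.r 6)
[14] T0.cas  hit  (counter 7, T0.r 6)
Log disagrees first at step 8.

step = 8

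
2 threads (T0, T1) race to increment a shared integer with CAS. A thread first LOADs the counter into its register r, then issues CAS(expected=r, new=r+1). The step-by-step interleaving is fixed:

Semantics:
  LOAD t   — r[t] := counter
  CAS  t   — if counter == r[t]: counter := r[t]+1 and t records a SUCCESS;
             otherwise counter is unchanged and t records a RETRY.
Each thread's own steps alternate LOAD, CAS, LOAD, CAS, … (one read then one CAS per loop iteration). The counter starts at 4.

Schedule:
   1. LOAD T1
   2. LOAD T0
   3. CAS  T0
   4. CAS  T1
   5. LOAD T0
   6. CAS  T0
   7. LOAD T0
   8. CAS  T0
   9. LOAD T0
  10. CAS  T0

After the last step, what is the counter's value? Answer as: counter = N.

counter = 8

[1] T1.load  rd  (counter 4, T1.r 4)
[2] T0.load  rd  (counter 4, T0.r 4)
[3] T0.cas  hit  (counter 5, T0.r 4)
[4] T1.cas  miss  (counter 5, T1.r 4)
[5] T0.load  rd  (counter 5, T0.r 5)
[6] T0.cas  hit  (counter 6, T0.r 5)
[7] T0.load  rd  (counter 6, T0.r 6)
[8] T0.cas  hit  (counter 7, T0.r 6)
[9] T0.load  rd  (counter 7, T0.r 7)
[10] T0.cas  hit  (counter 8, T0.r 7)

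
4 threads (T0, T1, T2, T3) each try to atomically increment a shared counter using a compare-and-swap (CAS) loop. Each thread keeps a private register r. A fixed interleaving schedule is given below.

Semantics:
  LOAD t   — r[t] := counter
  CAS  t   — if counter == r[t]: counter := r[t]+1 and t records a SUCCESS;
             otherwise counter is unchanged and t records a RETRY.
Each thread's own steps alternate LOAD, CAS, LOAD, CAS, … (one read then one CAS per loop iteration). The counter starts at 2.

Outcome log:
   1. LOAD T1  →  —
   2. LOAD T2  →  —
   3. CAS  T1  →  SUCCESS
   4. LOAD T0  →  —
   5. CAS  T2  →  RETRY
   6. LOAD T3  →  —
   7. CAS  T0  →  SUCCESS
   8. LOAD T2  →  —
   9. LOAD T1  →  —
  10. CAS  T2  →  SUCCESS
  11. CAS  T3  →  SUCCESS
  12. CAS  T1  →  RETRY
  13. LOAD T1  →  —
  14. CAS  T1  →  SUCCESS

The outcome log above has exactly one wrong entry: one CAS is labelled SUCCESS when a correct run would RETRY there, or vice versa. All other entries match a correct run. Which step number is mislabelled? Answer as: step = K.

Re-executing:
   1) LOAD T1:  M=2  r_T1=2
   2) LOAD T2:  M=2  r_T2=2
   3) CAS  T1:  M=3  r_T1=2 ✓
   4) LOAD T0:  M=3  r_T0=3
   5) CAS  T2:  M=3  r_T2=2 ✗
   6) LOAD T3:  M=3  r_T3=3
   7) CAS  T0:  M=4  r_T0=3 ✓
   8) LOAD T2:  M=4  r_T2=4
   9) LOAD T1:  M=4  r_T1=4
  10) CAS  T2:  M=5  r_T2=4 ✓
  11) CAS  T3:  M=5  r_T3=3 ✗
  12) CAS  T1:  M=5  r_T1=4 ✗
  13) LOAD T1:  M=5  r_T1=5
  14) CAS  T1:  M=6  r_T1=5 ✓
Log disagrees first at step 11.

step = 11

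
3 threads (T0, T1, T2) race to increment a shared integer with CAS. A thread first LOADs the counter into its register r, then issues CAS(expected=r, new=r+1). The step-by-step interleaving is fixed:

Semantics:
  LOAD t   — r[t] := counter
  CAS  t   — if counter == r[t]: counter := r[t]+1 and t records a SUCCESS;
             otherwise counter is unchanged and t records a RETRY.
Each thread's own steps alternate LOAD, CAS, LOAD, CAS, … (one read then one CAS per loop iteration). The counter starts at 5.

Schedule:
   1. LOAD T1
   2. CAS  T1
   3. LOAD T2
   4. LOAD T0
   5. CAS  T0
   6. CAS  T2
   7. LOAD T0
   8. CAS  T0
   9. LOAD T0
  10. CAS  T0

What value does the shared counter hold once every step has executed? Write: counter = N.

counter = 9

#1 T1 reads 5
#2 T1 CAS(5→6) writes; counter now 6
#3 T2 reads 6
#4 T0 reads 6
#5 T0 CAS(6→7) writes; counter now 7
#6 T2 CAS(6→7) fails; counter now 7
#7 T0 reads 7
#8 T0 CAS(7→8) writes; counter now 8
#9 T0 reads 8
#10 T0 CAS(8→9) writes; counter now 9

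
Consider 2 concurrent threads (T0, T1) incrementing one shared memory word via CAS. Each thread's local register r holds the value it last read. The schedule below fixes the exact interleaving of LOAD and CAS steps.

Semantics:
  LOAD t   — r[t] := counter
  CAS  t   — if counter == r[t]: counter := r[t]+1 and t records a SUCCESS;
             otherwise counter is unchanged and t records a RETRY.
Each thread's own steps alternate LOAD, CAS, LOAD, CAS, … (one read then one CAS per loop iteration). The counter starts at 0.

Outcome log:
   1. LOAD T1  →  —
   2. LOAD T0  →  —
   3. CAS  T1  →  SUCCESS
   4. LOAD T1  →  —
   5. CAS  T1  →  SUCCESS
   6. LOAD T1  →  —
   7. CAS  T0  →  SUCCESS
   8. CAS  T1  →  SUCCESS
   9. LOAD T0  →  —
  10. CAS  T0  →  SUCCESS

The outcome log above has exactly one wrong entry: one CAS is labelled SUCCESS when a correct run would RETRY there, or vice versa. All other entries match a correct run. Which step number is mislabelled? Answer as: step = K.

step = 7

Re-executing:
[1] T1.load  rd  (counter 0, T1.r 0)
[2] T0.load  rd  (counter 0, T0.r 0)
[3] T1.cas  hit  (counter 1, T1.r 0)
[4] T1.load  rd  (counter 1, T1.r 1)
[5] T1.cas  hit  (counter 2, T1.r 1)
[6] T1.load  rd  (counter 2, T1.r 2)
[7] T0.cas  miss  (counter 2, T0.r 0)
[8] T1.cas  hit  (counter 3, T1.r 2)
[9] T0.load  rd  (counter 3, T0.r 3)
[10] T0.cas  hit  (counter 4, T0.r 3)
Log disagrees first at step 7.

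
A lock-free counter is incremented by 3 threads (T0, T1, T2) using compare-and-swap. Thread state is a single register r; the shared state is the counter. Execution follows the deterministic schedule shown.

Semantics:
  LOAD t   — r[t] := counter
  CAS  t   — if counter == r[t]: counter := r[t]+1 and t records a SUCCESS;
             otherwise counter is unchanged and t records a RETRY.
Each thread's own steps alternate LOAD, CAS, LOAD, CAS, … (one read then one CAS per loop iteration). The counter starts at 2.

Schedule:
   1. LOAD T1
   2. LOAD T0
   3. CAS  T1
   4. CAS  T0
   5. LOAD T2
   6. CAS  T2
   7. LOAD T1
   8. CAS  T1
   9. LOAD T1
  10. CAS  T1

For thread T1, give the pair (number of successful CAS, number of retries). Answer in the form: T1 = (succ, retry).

T1 = (3, 0)

   1) LOAD T1:  M=2  r_T1=2
   2) LOAD T0:  M=2  r_T0=2
   3) CAS  T1:  M=3  r_T1=2 ✓
   4) CAS  T0:  M=3  r_T0=2 ✗
   5) LOAD T2:  M=3  r_T2=3
   6) CAS  T2:  M=4  r_T2=3 ✓
   7) LOAD T1:  M=4  r_T1=4
   8) CAS  T1:  M=5  r_T1=4 ✓
   9) LOAD T1:  M=5  r_T1=5
  10) CAS  T1:  M=6  r_T1=5 ✓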